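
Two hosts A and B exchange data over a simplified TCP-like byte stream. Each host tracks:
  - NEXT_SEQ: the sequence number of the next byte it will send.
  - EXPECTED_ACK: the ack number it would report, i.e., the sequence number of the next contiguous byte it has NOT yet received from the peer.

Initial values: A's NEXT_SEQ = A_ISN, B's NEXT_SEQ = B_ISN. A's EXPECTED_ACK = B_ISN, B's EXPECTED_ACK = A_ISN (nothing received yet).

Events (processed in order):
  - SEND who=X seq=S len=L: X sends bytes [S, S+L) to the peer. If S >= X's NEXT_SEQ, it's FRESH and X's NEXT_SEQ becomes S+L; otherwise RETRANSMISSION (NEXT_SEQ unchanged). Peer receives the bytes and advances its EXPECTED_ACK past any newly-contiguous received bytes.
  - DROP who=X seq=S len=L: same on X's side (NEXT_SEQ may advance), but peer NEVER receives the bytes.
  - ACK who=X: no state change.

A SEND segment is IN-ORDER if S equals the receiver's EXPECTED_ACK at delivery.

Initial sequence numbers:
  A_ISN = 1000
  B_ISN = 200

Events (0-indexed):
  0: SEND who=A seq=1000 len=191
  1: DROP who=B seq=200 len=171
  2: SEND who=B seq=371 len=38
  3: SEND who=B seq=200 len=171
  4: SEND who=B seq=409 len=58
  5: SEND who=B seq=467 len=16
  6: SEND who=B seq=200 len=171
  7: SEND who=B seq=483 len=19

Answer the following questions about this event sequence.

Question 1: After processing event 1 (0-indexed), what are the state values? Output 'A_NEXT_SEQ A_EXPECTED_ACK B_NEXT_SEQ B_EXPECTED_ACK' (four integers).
After event 0: A_seq=1191 A_ack=200 B_seq=200 B_ack=1191
After event 1: A_seq=1191 A_ack=200 B_seq=371 B_ack=1191

1191 200 371 1191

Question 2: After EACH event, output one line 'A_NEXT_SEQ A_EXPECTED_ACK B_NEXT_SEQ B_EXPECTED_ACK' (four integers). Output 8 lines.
1191 200 200 1191
1191 200 371 1191
1191 200 409 1191
1191 409 409 1191
1191 467 467 1191
1191 483 483 1191
1191 483 483 1191
1191 502 502 1191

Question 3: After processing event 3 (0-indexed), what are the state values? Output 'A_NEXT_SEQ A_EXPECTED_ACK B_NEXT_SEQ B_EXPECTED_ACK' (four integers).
After event 0: A_seq=1191 A_ack=200 B_seq=200 B_ack=1191
After event 1: A_seq=1191 A_ack=200 B_seq=371 B_ack=1191
After event 2: A_seq=1191 A_ack=200 B_seq=409 B_ack=1191
After event 3: A_seq=1191 A_ack=409 B_seq=409 B_ack=1191

1191 409 409 1191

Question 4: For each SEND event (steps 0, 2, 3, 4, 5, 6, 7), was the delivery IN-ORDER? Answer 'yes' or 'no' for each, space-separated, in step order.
Step 0: SEND seq=1000 -> in-order
Step 2: SEND seq=371 -> out-of-order
Step 3: SEND seq=200 -> in-order
Step 4: SEND seq=409 -> in-order
Step 5: SEND seq=467 -> in-order
Step 6: SEND seq=200 -> out-of-order
Step 7: SEND seq=483 -> in-order

Answer: yes no yes yes yes no yes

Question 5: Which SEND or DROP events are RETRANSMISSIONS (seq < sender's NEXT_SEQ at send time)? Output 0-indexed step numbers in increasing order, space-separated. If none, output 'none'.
Step 0: SEND seq=1000 -> fresh
Step 1: DROP seq=200 -> fresh
Step 2: SEND seq=371 -> fresh
Step 3: SEND seq=200 -> retransmit
Step 4: SEND seq=409 -> fresh
Step 5: SEND seq=467 -> fresh
Step 6: SEND seq=200 -> retransmit
Step 7: SEND seq=483 -> fresh

Answer: 3 6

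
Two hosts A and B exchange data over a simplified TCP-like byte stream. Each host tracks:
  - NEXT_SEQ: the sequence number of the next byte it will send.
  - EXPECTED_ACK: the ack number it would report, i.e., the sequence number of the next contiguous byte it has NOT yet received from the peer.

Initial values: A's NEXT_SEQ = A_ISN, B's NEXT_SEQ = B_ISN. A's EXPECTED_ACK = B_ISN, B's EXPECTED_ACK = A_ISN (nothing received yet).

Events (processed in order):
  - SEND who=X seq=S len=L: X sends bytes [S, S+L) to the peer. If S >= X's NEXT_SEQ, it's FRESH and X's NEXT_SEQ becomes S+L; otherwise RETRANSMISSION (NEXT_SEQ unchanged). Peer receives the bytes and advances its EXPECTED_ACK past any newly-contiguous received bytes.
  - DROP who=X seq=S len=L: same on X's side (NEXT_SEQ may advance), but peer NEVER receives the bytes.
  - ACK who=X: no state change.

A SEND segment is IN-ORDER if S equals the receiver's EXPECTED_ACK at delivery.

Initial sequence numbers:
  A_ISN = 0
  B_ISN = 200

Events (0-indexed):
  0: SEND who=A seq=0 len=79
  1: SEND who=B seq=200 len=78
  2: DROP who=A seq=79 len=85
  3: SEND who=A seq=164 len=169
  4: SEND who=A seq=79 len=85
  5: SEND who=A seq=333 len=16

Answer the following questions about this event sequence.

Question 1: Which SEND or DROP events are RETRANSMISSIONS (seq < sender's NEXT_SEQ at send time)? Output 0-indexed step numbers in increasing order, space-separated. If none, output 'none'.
Step 0: SEND seq=0 -> fresh
Step 1: SEND seq=200 -> fresh
Step 2: DROP seq=79 -> fresh
Step 3: SEND seq=164 -> fresh
Step 4: SEND seq=79 -> retransmit
Step 5: SEND seq=333 -> fresh

Answer: 4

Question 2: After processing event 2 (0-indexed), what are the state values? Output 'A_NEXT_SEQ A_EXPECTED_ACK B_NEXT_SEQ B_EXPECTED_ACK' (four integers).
After event 0: A_seq=79 A_ack=200 B_seq=200 B_ack=79
After event 1: A_seq=79 A_ack=278 B_seq=278 B_ack=79
After event 2: A_seq=164 A_ack=278 B_seq=278 B_ack=79

164 278 278 79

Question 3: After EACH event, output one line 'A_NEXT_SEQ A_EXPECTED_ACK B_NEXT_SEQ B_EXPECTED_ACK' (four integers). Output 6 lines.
79 200 200 79
79 278 278 79
164 278 278 79
333 278 278 79
333 278 278 333
349 278 278 349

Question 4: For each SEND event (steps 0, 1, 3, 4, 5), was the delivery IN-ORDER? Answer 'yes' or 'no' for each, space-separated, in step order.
Answer: yes yes no yes yes

Derivation:
Step 0: SEND seq=0 -> in-order
Step 1: SEND seq=200 -> in-order
Step 3: SEND seq=164 -> out-of-order
Step 4: SEND seq=79 -> in-order
Step 5: SEND seq=333 -> in-order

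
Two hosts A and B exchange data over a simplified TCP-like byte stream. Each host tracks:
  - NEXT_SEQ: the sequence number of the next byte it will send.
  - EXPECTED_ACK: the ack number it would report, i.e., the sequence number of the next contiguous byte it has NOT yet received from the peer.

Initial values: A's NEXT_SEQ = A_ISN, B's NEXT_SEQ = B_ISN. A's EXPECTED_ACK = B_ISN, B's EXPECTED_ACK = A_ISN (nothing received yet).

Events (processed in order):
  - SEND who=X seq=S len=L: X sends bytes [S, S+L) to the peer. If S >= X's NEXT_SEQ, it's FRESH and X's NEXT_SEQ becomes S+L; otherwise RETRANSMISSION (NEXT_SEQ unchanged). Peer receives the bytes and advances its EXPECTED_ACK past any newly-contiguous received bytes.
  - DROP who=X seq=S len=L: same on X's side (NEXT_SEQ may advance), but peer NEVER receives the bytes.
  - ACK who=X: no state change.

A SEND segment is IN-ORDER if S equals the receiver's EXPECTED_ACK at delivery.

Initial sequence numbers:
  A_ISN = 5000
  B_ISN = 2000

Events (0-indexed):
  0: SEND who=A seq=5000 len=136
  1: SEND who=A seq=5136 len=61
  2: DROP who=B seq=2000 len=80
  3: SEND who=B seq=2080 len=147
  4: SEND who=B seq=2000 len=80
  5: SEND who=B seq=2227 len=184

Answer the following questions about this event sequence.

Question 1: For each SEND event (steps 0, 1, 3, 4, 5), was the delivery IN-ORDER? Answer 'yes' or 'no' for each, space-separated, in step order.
Step 0: SEND seq=5000 -> in-order
Step 1: SEND seq=5136 -> in-order
Step 3: SEND seq=2080 -> out-of-order
Step 4: SEND seq=2000 -> in-order
Step 5: SEND seq=2227 -> in-order

Answer: yes yes no yes yes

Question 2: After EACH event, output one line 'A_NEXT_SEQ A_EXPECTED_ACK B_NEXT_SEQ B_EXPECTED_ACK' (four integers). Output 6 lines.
5136 2000 2000 5136
5197 2000 2000 5197
5197 2000 2080 5197
5197 2000 2227 5197
5197 2227 2227 5197
5197 2411 2411 5197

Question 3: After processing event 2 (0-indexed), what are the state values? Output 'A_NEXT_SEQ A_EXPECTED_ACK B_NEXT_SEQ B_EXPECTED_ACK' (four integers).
After event 0: A_seq=5136 A_ack=2000 B_seq=2000 B_ack=5136
After event 1: A_seq=5197 A_ack=2000 B_seq=2000 B_ack=5197
After event 2: A_seq=5197 A_ack=2000 B_seq=2080 B_ack=5197

5197 2000 2080 5197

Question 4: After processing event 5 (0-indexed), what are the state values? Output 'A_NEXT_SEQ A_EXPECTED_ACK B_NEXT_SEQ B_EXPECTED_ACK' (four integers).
After event 0: A_seq=5136 A_ack=2000 B_seq=2000 B_ack=5136
After event 1: A_seq=5197 A_ack=2000 B_seq=2000 B_ack=5197
After event 2: A_seq=5197 A_ack=2000 B_seq=2080 B_ack=5197
After event 3: A_seq=5197 A_ack=2000 B_seq=2227 B_ack=5197
After event 4: A_seq=5197 A_ack=2227 B_seq=2227 B_ack=5197
After event 5: A_seq=5197 A_ack=2411 B_seq=2411 B_ack=5197

5197 2411 2411 5197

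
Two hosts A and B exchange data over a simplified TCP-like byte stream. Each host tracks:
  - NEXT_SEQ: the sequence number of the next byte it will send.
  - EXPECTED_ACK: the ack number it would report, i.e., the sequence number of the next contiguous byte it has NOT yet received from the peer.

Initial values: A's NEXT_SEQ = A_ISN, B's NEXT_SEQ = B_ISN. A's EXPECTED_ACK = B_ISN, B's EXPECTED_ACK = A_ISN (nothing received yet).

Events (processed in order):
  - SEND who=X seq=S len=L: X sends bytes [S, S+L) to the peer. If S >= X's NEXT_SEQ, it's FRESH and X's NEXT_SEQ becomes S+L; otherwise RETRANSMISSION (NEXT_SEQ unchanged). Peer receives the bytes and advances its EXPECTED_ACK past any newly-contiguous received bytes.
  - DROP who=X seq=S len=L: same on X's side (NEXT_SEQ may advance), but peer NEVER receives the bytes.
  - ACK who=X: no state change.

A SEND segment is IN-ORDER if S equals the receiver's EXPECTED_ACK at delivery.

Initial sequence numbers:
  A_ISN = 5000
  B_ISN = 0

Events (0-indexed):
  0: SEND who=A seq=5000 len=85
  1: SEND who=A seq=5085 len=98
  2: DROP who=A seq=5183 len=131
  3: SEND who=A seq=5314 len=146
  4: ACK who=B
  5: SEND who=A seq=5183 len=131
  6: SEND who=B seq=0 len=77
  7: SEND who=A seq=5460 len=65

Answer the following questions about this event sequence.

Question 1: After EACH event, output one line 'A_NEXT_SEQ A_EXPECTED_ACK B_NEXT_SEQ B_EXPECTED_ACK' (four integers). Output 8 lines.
5085 0 0 5085
5183 0 0 5183
5314 0 0 5183
5460 0 0 5183
5460 0 0 5183
5460 0 0 5460
5460 77 77 5460
5525 77 77 5525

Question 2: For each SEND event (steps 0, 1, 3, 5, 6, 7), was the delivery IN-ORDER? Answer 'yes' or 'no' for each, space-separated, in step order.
Step 0: SEND seq=5000 -> in-order
Step 1: SEND seq=5085 -> in-order
Step 3: SEND seq=5314 -> out-of-order
Step 5: SEND seq=5183 -> in-order
Step 6: SEND seq=0 -> in-order
Step 7: SEND seq=5460 -> in-order

Answer: yes yes no yes yes yes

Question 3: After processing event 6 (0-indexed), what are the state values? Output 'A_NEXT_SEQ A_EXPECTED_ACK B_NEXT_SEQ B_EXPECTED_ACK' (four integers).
After event 0: A_seq=5085 A_ack=0 B_seq=0 B_ack=5085
After event 1: A_seq=5183 A_ack=0 B_seq=0 B_ack=5183
After event 2: A_seq=5314 A_ack=0 B_seq=0 B_ack=5183
After event 3: A_seq=5460 A_ack=0 B_seq=0 B_ack=5183
After event 4: A_seq=5460 A_ack=0 B_seq=0 B_ack=5183
After event 5: A_seq=5460 A_ack=0 B_seq=0 B_ack=5460
After event 6: A_seq=5460 A_ack=77 B_seq=77 B_ack=5460

5460 77 77 5460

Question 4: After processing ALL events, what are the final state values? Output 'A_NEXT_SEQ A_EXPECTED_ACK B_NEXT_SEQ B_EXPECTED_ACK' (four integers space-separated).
Answer: 5525 77 77 5525

Derivation:
After event 0: A_seq=5085 A_ack=0 B_seq=0 B_ack=5085
After event 1: A_seq=5183 A_ack=0 B_seq=0 B_ack=5183
After event 2: A_seq=5314 A_ack=0 B_seq=0 B_ack=5183
After event 3: A_seq=5460 A_ack=0 B_seq=0 B_ack=5183
After event 4: A_seq=5460 A_ack=0 B_seq=0 B_ack=5183
After event 5: A_seq=5460 A_ack=0 B_seq=0 B_ack=5460
After event 6: A_seq=5460 A_ack=77 B_seq=77 B_ack=5460
After event 7: A_seq=5525 A_ack=77 B_seq=77 B_ack=5525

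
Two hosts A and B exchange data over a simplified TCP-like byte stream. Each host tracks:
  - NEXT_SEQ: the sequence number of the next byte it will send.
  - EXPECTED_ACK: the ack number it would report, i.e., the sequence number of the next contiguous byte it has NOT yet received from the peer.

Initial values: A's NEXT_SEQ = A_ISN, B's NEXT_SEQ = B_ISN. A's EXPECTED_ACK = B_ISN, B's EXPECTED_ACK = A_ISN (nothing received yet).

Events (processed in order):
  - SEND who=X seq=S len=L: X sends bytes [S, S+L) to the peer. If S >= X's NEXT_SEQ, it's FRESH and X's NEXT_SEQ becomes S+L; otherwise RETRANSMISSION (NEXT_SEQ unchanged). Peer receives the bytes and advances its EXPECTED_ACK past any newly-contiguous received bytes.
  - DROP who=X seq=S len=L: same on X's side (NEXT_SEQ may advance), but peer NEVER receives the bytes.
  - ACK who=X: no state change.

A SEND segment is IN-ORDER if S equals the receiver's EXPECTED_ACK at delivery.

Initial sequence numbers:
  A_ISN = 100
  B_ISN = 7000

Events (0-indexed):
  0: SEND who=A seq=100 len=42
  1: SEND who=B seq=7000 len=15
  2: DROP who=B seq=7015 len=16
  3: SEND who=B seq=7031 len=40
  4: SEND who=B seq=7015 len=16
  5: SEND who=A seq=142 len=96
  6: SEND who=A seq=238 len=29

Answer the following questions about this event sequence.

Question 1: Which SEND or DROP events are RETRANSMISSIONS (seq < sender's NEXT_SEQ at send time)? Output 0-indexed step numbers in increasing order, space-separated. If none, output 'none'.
Step 0: SEND seq=100 -> fresh
Step 1: SEND seq=7000 -> fresh
Step 2: DROP seq=7015 -> fresh
Step 3: SEND seq=7031 -> fresh
Step 4: SEND seq=7015 -> retransmit
Step 5: SEND seq=142 -> fresh
Step 6: SEND seq=238 -> fresh

Answer: 4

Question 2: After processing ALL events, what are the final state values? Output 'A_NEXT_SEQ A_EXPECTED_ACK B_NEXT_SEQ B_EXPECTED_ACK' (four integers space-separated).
Answer: 267 7071 7071 267

Derivation:
After event 0: A_seq=142 A_ack=7000 B_seq=7000 B_ack=142
After event 1: A_seq=142 A_ack=7015 B_seq=7015 B_ack=142
After event 2: A_seq=142 A_ack=7015 B_seq=7031 B_ack=142
After event 3: A_seq=142 A_ack=7015 B_seq=7071 B_ack=142
After event 4: A_seq=142 A_ack=7071 B_seq=7071 B_ack=142
After event 5: A_seq=238 A_ack=7071 B_seq=7071 B_ack=238
After event 6: A_seq=267 A_ack=7071 B_seq=7071 B_ack=267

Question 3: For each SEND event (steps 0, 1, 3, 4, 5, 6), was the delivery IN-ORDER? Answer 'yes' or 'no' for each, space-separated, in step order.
Step 0: SEND seq=100 -> in-order
Step 1: SEND seq=7000 -> in-order
Step 3: SEND seq=7031 -> out-of-order
Step 4: SEND seq=7015 -> in-order
Step 5: SEND seq=142 -> in-order
Step 6: SEND seq=238 -> in-order

Answer: yes yes no yes yes yes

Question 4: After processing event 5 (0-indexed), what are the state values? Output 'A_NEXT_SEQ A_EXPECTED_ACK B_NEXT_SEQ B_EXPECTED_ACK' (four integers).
After event 0: A_seq=142 A_ack=7000 B_seq=7000 B_ack=142
After event 1: A_seq=142 A_ack=7015 B_seq=7015 B_ack=142
After event 2: A_seq=142 A_ack=7015 B_seq=7031 B_ack=142
After event 3: A_seq=142 A_ack=7015 B_seq=7071 B_ack=142
After event 4: A_seq=142 A_ack=7071 B_seq=7071 B_ack=142
After event 5: A_seq=238 A_ack=7071 B_seq=7071 B_ack=238

238 7071 7071 238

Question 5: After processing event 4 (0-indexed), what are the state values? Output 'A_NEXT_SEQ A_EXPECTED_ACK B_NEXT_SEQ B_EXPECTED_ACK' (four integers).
After event 0: A_seq=142 A_ack=7000 B_seq=7000 B_ack=142
After event 1: A_seq=142 A_ack=7015 B_seq=7015 B_ack=142
After event 2: A_seq=142 A_ack=7015 B_seq=7031 B_ack=142
After event 3: A_seq=142 A_ack=7015 B_seq=7071 B_ack=142
After event 4: A_seq=142 A_ack=7071 B_seq=7071 B_ack=142

142 7071 7071 142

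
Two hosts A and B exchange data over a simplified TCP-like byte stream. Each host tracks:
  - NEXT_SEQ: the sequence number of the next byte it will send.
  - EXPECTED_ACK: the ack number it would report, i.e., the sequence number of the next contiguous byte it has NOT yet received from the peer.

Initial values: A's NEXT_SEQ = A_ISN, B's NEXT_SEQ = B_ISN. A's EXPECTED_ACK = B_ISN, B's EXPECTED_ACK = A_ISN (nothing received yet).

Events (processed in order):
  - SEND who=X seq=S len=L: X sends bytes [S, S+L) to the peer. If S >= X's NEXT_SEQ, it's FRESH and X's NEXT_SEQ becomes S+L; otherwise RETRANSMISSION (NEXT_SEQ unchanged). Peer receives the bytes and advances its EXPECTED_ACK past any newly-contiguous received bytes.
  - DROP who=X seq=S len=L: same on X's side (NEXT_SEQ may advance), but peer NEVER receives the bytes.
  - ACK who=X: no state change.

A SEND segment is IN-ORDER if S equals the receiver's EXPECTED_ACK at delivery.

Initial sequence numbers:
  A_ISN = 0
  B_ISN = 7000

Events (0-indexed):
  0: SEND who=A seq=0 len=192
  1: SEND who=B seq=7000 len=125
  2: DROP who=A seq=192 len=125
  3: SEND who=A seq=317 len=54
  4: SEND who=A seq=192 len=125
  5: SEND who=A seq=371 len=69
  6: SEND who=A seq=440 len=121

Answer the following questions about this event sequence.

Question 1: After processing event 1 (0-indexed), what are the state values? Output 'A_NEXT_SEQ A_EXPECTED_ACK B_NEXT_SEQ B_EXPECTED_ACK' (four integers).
After event 0: A_seq=192 A_ack=7000 B_seq=7000 B_ack=192
After event 1: A_seq=192 A_ack=7125 B_seq=7125 B_ack=192

192 7125 7125 192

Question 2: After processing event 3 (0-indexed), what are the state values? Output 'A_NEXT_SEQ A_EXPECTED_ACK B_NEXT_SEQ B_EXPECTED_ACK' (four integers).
After event 0: A_seq=192 A_ack=7000 B_seq=7000 B_ack=192
After event 1: A_seq=192 A_ack=7125 B_seq=7125 B_ack=192
After event 2: A_seq=317 A_ack=7125 B_seq=7125 B_ack=192
After event 3: A_seq=371 A_ack=7125 B_seq=7125 B_ack=192

371 7125 7125 192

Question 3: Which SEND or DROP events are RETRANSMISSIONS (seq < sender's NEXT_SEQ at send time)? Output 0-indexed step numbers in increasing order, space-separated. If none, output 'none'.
Answer: 4

Derivation:
Step 0: SEND seq=0 -> fresh
Step 1: SEND seq=7000 -> fresh
Step 2: DROP seq=192 -> fresh
Step 3: SEND seq=317 -> fresh
Step 4: SEND seq=192 -> retransmit
Step 5: SEND seq=371 -> fresh
Step 6: SEND seq=440 -> fresh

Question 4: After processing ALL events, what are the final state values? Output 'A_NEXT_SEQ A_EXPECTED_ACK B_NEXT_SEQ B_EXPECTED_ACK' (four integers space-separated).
After event 0: A_seq=192 A_ack=7000 B_seq=7000 B_ack=192
After event 1: A_seq=192 A_ack=7125 B_seq=7125 B_ack=192
After event 2: A_seq=317 A_ack=7125 B_seq=7125 B_ack=192
After event 3: A_seq=371 A_ack=7125 B_seq=7125 B_ack=192
After event 4: A_seq=371 A_ack=7125 B_seq=7125 B_ack=371
After event 5: A_seq=440 A_ack=7125 B_seq=7125 B_ack=440
After event 6: A_seq=561 A_ack=7125 B_seq=7125 B_ack=561

Answer: 561 7125 7125 561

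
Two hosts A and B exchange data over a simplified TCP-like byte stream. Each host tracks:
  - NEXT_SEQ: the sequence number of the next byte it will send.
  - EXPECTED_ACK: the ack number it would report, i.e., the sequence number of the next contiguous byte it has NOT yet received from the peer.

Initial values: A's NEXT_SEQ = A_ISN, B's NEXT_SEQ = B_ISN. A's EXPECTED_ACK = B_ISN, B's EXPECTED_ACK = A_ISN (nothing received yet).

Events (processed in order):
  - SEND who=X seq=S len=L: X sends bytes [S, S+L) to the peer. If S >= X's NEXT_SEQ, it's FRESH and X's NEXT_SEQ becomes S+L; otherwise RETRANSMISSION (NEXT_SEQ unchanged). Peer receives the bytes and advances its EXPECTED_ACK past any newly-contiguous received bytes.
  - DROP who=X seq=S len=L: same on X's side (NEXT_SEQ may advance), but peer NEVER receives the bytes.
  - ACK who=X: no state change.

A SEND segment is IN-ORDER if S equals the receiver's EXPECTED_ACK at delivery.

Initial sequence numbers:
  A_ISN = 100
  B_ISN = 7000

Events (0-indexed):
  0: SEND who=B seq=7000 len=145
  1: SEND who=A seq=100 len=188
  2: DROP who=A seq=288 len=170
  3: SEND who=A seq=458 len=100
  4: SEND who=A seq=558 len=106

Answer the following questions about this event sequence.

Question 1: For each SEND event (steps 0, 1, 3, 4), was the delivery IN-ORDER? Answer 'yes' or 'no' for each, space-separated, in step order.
Step 0: SEND seq=7000 -> in-order
Step 1: SEND seq=100 -> in-order
Step 3: SEND seq=458 -> out-of-order
Step 4: SEND seq=558 -> out-of-order

Answer: yes yes no no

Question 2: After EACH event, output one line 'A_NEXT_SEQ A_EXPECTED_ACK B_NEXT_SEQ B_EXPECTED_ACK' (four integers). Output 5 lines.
100 7145 7145 100
288 7145 7145 288
458 7145 7145 288
558 7145 7145 288
664 7145 7145 288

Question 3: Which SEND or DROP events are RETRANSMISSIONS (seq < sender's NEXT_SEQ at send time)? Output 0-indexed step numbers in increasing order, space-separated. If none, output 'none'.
Answer: none

Derivation:
Step 0: SEND seq=7000 -> fresh
Step 1: SEND seq=100 -> fresh
Step 2: DROP seq=288 -> fresh
Step 3: SEND seq=458 -> fresh
Step 4: SEND seq=558 -> fresh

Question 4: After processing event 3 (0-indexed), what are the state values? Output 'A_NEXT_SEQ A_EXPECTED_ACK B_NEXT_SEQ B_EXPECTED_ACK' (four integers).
After event 0: A_seq=100 A_ack=7145 B_seq=7145 B_ack=100
After event 1: A_seq=288 A_ack=7145 B_seq=7145 B_ack=288
After event 2: A_seq=458 A_ack=7145 B_seq=7145 B_ack=288
After event 3: A_seq=558 A_ack=7145 B_seq=7145 B_ack=288

558 7145 7145 288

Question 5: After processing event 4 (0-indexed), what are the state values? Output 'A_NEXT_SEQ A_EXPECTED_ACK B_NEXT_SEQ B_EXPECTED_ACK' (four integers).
After event 0: A_seq=100 A_ack=7145 B_seq=7145 B_ack=100
After event 1: A_seq=288 A_ack=7145 B_seq=7145 B_ack=288
After event 2: A_seq=458 A_ack=7145 B_seq=7145 B_ack=288
After event 3: A_seq=558 A_ack=7145 B_seq=7145 B_ack=288
After event 4: A_seq=664 A_ack=7145 B_seq=7145 B_ack=288

664 7145 7145 288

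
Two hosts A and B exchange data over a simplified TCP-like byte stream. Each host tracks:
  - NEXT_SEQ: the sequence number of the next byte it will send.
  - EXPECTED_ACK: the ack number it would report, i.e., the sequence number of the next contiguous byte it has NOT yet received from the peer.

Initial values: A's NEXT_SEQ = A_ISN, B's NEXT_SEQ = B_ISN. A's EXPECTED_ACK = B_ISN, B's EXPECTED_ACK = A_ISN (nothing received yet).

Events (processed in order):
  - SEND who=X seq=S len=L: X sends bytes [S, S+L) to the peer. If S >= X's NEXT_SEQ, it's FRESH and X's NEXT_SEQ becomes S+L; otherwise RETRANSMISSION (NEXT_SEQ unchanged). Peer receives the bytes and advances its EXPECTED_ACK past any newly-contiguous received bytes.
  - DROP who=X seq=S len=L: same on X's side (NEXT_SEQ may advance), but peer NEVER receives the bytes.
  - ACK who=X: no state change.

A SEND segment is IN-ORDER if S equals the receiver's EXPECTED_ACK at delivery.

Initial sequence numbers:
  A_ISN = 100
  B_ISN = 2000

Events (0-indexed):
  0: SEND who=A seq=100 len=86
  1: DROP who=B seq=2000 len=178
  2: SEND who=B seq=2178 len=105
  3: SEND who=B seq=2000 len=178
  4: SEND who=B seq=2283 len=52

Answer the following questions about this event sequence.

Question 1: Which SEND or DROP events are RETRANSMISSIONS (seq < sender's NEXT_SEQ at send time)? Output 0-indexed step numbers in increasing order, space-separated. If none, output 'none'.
Answer: 3

Derivation:
Step 0: SEND seq=100 -> fresh
Step 1: DROP seq=2000 -> fresh
Step 2: SEND seq=2178 -> fresh
Step 3: SEND seq=2000 -> retransmit
Step 4: SEND seq=2283 -> fresh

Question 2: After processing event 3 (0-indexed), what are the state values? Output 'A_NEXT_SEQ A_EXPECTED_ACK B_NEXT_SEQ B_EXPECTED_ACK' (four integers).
After event 0: A_seq=186 A_ack=2000 B_seq=2000 B_ack=186
After event 1: A_seq=186 A_ack=2000 B_seq=2178 B_ack=186
After event 2: A_seq=186 A_ack=2000 B_seq=2283 B_ack=186
After event 3: A_seq=186 A_ack=2283 B_seq=2283 B_ack=186

186 2283 2283 186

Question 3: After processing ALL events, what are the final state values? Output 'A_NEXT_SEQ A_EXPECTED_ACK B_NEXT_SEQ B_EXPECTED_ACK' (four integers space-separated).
Answer: 186 2335 2335 186

Derivation:
After event 0: A_seq=186 A_ack=2000 B_seq=2000 B_ack=186
After event 1: A_seq=186 A_ack=2000 B_seq=2178 B_ack=186
After event 2: A_seq=186 A_ack=2000 B_seq=2283 B_ack=186
After event 3: A_seq=186 A_ack=2283 B_seq=2283 B_ack=186
After event 4: A_seq=186 A_ack=2335 B_seq=2335 B_ack=186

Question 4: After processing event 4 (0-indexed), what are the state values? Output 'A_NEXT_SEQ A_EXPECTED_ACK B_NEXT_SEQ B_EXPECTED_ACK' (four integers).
After event 0: A_seq=186 A_ack=2000 B_seq=2000 B_ack=186
After event 1: A_seq=186 A_ack=2000 B_seq=2178 B_ack=186
After event 2: A_seq=186 A_ack=2000 B_seq=2283 B_ack=186
After event 3: A_seq=186 A_ack=2283 B_seq=2283 B_ack=186
After event 4: A_seq=186 A_ack=2335 B_seq=2335 B_ack=186

186 2335 2335 186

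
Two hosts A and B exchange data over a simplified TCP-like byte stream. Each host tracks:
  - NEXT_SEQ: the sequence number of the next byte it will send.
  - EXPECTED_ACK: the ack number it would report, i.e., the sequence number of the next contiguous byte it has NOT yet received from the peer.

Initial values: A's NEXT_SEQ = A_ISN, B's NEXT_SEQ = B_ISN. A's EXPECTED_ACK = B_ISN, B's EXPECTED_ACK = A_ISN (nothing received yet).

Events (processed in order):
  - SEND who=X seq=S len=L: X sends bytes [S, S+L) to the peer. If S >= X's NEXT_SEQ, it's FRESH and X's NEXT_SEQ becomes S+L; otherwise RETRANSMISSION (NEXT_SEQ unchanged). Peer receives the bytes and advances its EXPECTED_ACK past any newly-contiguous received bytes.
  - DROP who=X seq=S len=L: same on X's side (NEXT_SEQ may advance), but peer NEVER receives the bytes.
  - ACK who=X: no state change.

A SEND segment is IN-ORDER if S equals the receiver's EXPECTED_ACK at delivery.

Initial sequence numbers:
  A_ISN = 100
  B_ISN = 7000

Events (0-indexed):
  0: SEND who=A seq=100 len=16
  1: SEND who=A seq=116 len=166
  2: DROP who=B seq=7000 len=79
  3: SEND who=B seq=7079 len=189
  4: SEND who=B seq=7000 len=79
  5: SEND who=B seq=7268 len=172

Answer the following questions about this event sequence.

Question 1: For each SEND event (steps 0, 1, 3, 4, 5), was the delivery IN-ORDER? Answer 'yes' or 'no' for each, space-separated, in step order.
Answer: yes yes no yes yes

Derivation:
Step 0: SEND seq=100 -> in-order
Step 1: SEND seq=116 -> in-order
Step 3: SEND seq=7079 -> out-of-order
Step 4: SEND seq=7000 -> in-order
Step 5: SEND seq=7268 -> in-order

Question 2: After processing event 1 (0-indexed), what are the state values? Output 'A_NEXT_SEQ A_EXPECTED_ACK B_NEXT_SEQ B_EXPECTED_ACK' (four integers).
After event 0: A_seq=116 A_ack=7000 B_seq=7000 B_ack=116
After event 1: A_seq=282 A_ack=7000 B_seq=7000 B_ack=282

282 7000 7000 282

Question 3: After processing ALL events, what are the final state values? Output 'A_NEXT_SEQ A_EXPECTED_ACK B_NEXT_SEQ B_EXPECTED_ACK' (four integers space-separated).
Answer: 282 7440 7440 282

Derivation:
After event 0: A_seq=116 A_ack=7000 B_seq=7000 B_ack=116
After event 1: A_seq=282 A_ack=7000 B_seq=7000 B_ack=282
After event 2: A_seq=282 A_ack=7000 B_seq=7079 B_ack=282
After event 3: A_seq=282 A_ack=7000 B_seq=7268 B_ack=282
After event 4: A_seq=282 A_ack=7268 B_seq=7268 B_ack=282
After event 5: A_seq=282 A_ack=7440 B_seq=7440 B_ack=282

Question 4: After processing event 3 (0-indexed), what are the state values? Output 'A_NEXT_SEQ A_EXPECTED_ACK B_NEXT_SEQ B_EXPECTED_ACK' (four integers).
After event 0: A_seq=116 A_ack=7000 B_seq=7000 B_ack=116
After event 1: A_seq=282 A_ack=7000 B_seq=7000 B_ack=282
After event 2: A_seq=282 A_ack=7000 B_seq=7079 B_ack=282
After event 3: A_seq=282 A_ack=7000 B_seq=7268 B_ack=282

282 7000 7268 282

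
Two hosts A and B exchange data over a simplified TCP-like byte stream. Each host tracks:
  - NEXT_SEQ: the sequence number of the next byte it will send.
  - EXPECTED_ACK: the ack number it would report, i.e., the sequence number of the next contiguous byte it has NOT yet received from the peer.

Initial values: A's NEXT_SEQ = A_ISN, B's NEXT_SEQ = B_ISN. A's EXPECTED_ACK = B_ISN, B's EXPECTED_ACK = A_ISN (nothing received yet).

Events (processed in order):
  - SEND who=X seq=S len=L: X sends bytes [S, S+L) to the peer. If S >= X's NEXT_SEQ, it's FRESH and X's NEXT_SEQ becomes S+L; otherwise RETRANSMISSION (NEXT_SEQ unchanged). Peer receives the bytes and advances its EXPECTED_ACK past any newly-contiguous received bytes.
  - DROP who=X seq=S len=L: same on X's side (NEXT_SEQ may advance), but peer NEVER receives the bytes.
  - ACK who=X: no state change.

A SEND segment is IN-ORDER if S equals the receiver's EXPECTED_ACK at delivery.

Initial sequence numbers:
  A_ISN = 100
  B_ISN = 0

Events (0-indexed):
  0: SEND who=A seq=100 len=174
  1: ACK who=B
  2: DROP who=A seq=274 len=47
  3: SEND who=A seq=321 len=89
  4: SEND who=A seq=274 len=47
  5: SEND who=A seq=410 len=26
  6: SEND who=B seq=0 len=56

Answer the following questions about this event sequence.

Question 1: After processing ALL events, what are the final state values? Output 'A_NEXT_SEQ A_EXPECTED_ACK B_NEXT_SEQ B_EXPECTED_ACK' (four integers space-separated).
Answer: 436 56 56 436

Derivation:
After event 0: A_seq=274 A_ack=0 B_seq=0 B_ack=274
After event 1: A_seq=274 A_ack=0 B_seq=0 B_ack=274
After event 2: A_seq=321 A_ack=0 B_seq=0 B_ack=274
After event 3: A_seq=410 A_ack=0 B_seq=0 B_ack=274
After event 4: A_seq=410 A_ack=0 B_seq=0 B_ack=410
After event 5: A_seq=436 A_ack=0 B_seq=0 B_ack=436
After event 6: A_seq=436 A_ack=56 B_seq=56 B_ack=436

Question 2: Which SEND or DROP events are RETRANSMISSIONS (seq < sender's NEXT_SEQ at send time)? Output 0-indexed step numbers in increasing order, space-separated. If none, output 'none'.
Step 0: SEND seq=100 -> fresh
Step 2: DROP seq=274 -> fresh
Step 3: SEND seq=321 -> fresh
Step 4: SEND seq=274 -> retransmit
Step 5: SEND seq=410 -> fresh
Step 6: SEND seq=0 -> fresh

Answer: 4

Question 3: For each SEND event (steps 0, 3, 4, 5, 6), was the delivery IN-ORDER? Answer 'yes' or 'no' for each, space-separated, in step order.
Step 0: SEND seq=100 -> in-order
Step 3: SEND seq=321 -> out-of-order
Step 4: SEND seq=274 -> in-order
Step 5: SEND seq=410 -> in-order
Step 6: SEND seq=0 -> in-order

Answer: yes no yes yes yes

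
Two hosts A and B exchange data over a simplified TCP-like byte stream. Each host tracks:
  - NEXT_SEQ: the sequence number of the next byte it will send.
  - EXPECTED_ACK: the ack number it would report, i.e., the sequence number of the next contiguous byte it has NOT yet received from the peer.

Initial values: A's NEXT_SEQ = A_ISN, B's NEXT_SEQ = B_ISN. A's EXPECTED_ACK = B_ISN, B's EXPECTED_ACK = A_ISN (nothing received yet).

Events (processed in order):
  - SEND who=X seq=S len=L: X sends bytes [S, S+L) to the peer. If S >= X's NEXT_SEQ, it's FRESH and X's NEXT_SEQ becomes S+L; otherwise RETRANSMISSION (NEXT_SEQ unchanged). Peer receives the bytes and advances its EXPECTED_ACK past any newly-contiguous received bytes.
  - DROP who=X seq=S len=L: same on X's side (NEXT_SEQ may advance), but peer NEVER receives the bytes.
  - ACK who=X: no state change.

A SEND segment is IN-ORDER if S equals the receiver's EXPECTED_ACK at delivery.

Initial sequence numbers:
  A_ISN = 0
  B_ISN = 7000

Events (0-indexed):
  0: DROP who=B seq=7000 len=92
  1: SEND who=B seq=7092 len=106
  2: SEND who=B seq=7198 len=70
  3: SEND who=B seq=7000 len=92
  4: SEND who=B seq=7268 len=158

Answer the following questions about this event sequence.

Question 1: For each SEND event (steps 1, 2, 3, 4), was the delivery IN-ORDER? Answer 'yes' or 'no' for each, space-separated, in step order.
Step 1: SEND seq=7092 -> out-of-order
Step 2: SEND seq=7198 -> out-of-order
Step 3: SEND seq=7000 -> in-order
Step 4: SEND seq=7268 -> in-order

Answer: no no yes yes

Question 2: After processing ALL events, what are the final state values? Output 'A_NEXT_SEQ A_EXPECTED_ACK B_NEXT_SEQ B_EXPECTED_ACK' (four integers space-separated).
Answer: 0 7426 7426 0

Derivation:
After event 0: A_seq=0 A_ack=7000 B_seq=7092 B_ack=0
After event 1: A_seq=0 A_ack=7000 B_seq=7198 B_ack=0
After event 2: A_seq=0 A_ack=7000 B_seq=7268 B_ack=0
After event 3: A_seq=0 A_ack=7268 B_seq=7268 B_ack=0
After event 4: A_seq=0 A_ack=7426 B_seq=7426 B_ack=0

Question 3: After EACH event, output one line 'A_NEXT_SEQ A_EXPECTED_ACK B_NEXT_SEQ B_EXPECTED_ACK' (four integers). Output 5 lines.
0 7000 7092 0
0 7000 7198 0
0 7000 7268 0
0 7268 7268 0
0 7426 7426 0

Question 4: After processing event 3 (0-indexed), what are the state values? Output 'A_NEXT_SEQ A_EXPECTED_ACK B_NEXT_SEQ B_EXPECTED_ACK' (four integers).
After event 0: A_seq=0 A_ack=7000 B_seq=7092 B_ack=0
After event 1: A_seq=0 A_ack=7000 B_seq=7198 B_ack=0
After event 2: A_seq=0 A_ack=7000 B_seq=7268 B_ack=0
After event 3: A_seq=0 A_ack=7268 B_seq=7268 B_ack=0

0 7268 7268 0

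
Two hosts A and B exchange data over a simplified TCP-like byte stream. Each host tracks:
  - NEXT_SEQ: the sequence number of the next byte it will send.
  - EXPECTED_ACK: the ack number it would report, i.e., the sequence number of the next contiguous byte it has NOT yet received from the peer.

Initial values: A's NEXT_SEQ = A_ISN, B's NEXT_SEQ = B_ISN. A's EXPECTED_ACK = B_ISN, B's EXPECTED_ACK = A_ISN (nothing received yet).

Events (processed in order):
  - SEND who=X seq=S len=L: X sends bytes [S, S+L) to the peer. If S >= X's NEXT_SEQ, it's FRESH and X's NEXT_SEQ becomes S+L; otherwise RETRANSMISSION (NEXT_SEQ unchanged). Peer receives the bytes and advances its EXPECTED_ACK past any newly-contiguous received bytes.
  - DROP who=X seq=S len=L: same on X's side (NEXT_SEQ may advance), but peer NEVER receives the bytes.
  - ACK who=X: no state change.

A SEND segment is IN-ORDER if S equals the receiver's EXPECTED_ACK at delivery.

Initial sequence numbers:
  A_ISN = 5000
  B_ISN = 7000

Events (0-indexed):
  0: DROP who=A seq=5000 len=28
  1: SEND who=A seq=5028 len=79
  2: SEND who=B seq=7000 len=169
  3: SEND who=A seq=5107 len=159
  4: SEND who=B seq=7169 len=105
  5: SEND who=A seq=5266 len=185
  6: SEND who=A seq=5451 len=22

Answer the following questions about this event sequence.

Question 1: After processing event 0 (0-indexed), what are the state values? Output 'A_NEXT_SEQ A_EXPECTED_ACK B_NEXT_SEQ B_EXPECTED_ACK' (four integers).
After event 0: A_seq=5028 A_ack=7000 B_seq=7000 B_ack=5000

5028 7000 7000 5000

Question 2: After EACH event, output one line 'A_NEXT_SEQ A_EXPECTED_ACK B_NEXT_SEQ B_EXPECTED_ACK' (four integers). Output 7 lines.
5028 7000 7000 5000
5107 7000 7000 5000
5107 7169 7169 5000
5266 7169 7169 5000
5266 7274 7274 5000
5451 7274 7274 5000
5473 7274 7274 5000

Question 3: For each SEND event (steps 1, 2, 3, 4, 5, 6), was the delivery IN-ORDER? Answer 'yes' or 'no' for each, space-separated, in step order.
Answer: no yes no yes no no

Derivation:
Step 1: SEND seq=5028 -> out-of-order
Step 2: SEND seq=7000 -> in-order
Step 3: SEND seq=5107 -> out-of-order
Step 4: SEND seq=7169 -> in-order
Step 5: SEND seq=5266 -> out-of-order
Step 6: SEND seq=5451 -> out-of-order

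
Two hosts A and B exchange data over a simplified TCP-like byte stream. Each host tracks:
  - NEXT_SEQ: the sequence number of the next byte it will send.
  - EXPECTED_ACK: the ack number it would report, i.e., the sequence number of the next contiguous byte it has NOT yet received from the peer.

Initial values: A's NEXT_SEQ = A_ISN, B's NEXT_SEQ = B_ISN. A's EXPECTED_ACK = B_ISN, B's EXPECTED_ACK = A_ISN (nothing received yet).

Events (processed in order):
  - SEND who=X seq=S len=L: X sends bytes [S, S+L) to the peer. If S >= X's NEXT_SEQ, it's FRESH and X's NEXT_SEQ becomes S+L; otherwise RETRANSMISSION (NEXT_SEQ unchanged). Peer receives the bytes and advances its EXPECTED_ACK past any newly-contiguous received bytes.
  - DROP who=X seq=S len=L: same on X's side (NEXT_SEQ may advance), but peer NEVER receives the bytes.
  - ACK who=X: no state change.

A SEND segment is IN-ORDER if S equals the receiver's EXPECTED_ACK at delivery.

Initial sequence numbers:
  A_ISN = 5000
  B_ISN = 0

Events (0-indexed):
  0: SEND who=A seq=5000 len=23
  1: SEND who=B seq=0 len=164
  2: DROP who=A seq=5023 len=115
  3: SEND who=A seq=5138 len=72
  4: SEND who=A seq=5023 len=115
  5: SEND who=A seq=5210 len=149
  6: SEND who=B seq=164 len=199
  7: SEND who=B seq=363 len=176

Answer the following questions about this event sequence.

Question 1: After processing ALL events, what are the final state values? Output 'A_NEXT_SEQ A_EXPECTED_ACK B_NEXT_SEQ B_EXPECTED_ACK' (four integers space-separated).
Answer: 5359 539 539 5359

Derivation:
After event 0: A_seq=5023 A_ack=0 B_seq=0 B_ack=5023
After event 1: A_seq=5023 A_ack=164 B_seq=164 B_ack=5023
After event 2: A_seq=5138 A_ack=164 B_seq=164 B_ack=5023
After event 3: A_seq=5210 A_ack=164 B_seq=164 B_ack=5023
After event 4: A_seq=5210 A_ack=164 B_seq=164 B_ack=5210
After event 5: A_seq=5359 A_ack=164 B_seq=164 B_ack=5359
After event 6: A_seq=5359 A_ack=363 B_seq=363 B_ack=5359
After event 7: A_seq=5359 A_ack=539 B_seq=539 B_ack=5359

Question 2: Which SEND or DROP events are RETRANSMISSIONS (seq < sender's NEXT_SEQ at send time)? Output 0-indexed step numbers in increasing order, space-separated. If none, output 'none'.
Step 0: SEND seq=5000 -> fresh
Step 1: SEND seq=0 -> fresh
Step 2: DROP seq=5023 -> fresh
Step 3: SEND seq=5138 -> fresh
Step 4: SEND seq=5023 -> retransmit
Step 5: SEND seq=5210 -> fresh
Step 6: SEND seq=164 -> fresh
Step 7: SEND seq=363 -> fresh

Answer: 4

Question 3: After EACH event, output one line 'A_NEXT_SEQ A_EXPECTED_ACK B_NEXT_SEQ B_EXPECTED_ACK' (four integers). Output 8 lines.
5023 0 0 5023
5023 164 164 5023
5138 164 164 5023
5210 164 164 5023
5210 164 164 5210
5359 164 164 5359
5359 363 363 5359
5359 539 539 5359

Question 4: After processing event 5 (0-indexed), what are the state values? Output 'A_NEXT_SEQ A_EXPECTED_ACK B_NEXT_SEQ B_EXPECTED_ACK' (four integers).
After event 0: A_seq=5023 A_ack=0 B_seq=0 B_ack=5023
After event 1: A_seq=5023 A_ack=164 B_seq=164 B_ack=5023
After event 2: A_seq=5138 A_ack=164 B_seq=164 B_ack=5023
After event 3: A_seq=5210 A_ack=164 B_seq=164 B_ack=5023
After event 4: A_seq=5210 A_ack=164 B_seq=164 B_ack=5210
After event 5: A_seq=5359 A_ack=164 B_seq=164 B_ack=5359

5359 164 164 5359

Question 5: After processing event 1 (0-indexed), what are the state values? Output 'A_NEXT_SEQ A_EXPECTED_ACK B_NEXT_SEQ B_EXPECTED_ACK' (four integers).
After event 0: A_seq=5023 A_ack=0 B_seq=0 B_ack=5023
After event 1: A_seq=5023 A_ack=164 B_seq=164 B_ack=5023

5023 164 164 5023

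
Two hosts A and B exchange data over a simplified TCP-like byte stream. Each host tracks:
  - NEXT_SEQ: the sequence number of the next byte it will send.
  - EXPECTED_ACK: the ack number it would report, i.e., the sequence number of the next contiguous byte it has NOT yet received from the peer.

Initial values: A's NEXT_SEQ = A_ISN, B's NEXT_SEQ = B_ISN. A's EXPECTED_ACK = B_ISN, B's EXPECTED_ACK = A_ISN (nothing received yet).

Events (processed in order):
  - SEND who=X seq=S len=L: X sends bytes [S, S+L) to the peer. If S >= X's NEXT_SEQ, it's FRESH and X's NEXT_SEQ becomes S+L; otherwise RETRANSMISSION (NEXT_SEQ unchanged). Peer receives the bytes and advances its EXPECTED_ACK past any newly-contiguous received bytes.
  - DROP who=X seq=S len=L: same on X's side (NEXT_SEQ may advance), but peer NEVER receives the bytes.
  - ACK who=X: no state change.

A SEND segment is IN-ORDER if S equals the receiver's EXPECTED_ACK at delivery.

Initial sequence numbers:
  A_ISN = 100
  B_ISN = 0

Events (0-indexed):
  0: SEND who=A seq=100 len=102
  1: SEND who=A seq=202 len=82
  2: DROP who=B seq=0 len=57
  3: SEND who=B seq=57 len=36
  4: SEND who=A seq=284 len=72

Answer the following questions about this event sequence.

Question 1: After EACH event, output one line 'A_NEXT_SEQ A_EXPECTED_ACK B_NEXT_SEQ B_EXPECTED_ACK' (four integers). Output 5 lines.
202 0 0 202
284 0 0 284
284 0 57 284
284 0 93 284
356 0 93 356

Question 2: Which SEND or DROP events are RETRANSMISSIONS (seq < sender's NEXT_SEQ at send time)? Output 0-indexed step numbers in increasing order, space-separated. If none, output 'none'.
Step 0: SEND seq=100 -> fresh
Step 1: SEND seq=202 -> fresh
Step 2: DROP seq=0 -> fresh
Step 3: SEND seq=57 -> fresh
Step 4: SEND seq=284 -> fresh

Answer: none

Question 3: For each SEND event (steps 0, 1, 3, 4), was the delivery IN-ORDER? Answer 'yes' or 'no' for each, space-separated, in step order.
Answer: yes yes no yes

Derivation:
Step 0: SEND seq=100 -> in-order
Step 1: SEND seq=202 -> in-order
Step 3: SEND seq=57 -> out-of-order
Step 4: SEND seq=284 -> in-order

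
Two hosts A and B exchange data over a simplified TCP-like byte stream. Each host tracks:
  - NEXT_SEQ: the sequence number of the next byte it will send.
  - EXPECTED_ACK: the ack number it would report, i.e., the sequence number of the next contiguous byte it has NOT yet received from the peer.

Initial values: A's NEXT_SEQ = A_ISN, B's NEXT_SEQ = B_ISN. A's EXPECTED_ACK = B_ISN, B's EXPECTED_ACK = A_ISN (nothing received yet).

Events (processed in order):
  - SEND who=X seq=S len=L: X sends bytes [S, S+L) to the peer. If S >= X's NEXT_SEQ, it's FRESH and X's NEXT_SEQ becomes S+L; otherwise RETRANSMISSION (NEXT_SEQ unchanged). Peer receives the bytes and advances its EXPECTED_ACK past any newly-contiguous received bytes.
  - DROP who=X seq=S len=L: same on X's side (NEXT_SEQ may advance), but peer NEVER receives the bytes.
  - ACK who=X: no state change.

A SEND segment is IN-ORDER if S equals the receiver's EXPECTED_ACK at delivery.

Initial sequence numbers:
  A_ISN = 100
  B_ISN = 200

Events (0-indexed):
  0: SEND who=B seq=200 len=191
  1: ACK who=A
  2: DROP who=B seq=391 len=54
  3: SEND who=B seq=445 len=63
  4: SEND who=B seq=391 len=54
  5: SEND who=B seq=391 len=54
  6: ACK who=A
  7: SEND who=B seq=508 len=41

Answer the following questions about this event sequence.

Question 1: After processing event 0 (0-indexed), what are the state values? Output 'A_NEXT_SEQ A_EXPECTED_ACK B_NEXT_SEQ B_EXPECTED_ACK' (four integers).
After event 0: A_seq=100 A_ack=391 B_seq=391 B_ack=100

100 391 391 100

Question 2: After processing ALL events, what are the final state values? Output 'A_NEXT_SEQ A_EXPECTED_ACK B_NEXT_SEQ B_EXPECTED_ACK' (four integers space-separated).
Answer: 100 549 549 100

Derivation:
After event 0: A_seq=100 A_ack=391 B_seq=391 B_ack=100
After event 1: A_seq=100 A_ack=391 B_seq=391 B_ack=100
After event 2: A_seq=100 A_ack=391 B_seq=445 B_ack=100
After event 3: A_seq=100 A_ack=391 B_seq=508 B_ack=100
After event 4: A_seq=100 A_ack=508 B_seq=508 B_ack=100
After event 5: A_seq=100 A_ack=508 B_seq=508 B_ack=100
After event 6: A_seq=100 A_ack=508 B_seq=508 B_ack=100
After event 7: A_seq=100 A_ack=549 B_seq=549 B_ack=100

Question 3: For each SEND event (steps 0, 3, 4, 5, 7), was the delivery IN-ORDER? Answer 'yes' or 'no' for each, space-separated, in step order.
Answer: yes no yes no yes

Derivation:
Step 0: SEND seq=200 -> in-order
Step 3: SEND seq=445 -> out-of-order
Step 4: SEND seq=391 -> in-order
Step 5: SEND seq=391 -> out-of-order
Step 7: SEND seq=508 -> in-order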